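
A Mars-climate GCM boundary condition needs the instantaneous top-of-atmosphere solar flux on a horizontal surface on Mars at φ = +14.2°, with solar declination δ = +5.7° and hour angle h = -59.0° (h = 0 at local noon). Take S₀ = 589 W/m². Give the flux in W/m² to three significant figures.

307 W/m²

cos θ_z = sin φ sin δ + cos φ cos δ cos h = 0.024364 + 0.496833 = 0.521197.
Flux = S₀ · cos θ_z = 589 × 0.521197 = 307.0 W/m².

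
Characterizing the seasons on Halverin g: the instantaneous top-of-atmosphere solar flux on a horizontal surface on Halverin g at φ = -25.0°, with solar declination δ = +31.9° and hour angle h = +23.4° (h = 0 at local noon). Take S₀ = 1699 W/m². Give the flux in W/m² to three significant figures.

cos θ_z = sin φ sin δ + cos φ cos δ cos h = -0.223328 + 0.706148 = 0.482820.
Flux = S₀ · cos θ_z = 1699 × 0.482820 = 820.3 W/m².

820 W/m²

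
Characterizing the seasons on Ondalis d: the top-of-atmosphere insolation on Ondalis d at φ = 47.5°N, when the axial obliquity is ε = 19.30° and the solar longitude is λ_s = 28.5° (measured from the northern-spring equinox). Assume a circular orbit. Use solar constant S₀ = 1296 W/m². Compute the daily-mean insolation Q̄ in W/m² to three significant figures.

Q̄ ≈ 355 W/m²

Solar declination: sin δ = sin ε · sin λ_s = sin 19.30° × sin 28.5° = 0.15771, so δ = +9.074°.
cos H₀ = −tan(+47.5°) tan(+9.074°) = -0.1743, H₀ = 1.7460 rad.
Bracket: H₀ sin φ sin δ + cos φ cos δ sin H₀ = 1.7460×0.73728×0.15771 + 0.67559×0.98749×0.98469 = 0.203019 + 0.656924 = 0.859943.
Q̄ = (S₀/π) × [bracket] = (1296/π) × 0.859943 = 354.8 W/m².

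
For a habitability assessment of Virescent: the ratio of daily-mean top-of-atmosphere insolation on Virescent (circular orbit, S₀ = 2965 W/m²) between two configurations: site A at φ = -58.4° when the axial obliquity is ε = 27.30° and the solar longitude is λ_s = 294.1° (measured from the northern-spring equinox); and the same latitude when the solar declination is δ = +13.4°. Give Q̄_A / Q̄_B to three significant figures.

— Configuration A (φ=-58.4°):
Solar declination: sin δ = sin ε · sin λ_s = sin 27.30° × sin 294.1° = -0.41867, so δ = -24.751°.
cos H₀ = −tan(-58.4°) tan(-24.751°) = -0.7494, H₀ = 2.4179 rad.
Bracket: H₀ sin φ sin δ + cos φ cos δ sin H₀ = 2.4179×-0.85173×-0.41867 + 0.52399×0.90814×0.66214 = 0.862208 + 0.315083 = 1.177291.
Q̄ = (S₀/π) × [bracket] = (2965/π) × 1.177291 = 1111.1 W/m².
— Configuration B (φ=-58.4°):
cos H₀ = −tan(-58.4°) tan(+13.400°) = 0.3872, H₀ = 1.1732 rad.
Bracket: H₀ sin φ sin δ + cos φ cos δ sin H₀ = 1.1732×-0.85173×0.23175 + 0.52399×0.97278×0.92198 = -0.231576 + 0.469958 = 0.238382.
Q̄ = (S₀/π) × [bracket] = (2965/π) × 0.238382 = 224.98 W/m².
Ratio Q̄_A / Q̄_B = 1111.1 / 224.98 = 4.939.

Q̄_A / Q̄_B ≈ 4.94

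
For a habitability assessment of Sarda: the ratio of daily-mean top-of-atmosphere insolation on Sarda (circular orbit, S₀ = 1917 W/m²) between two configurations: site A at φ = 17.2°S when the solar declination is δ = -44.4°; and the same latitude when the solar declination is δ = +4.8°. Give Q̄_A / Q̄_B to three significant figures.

— Configuration A (φ=-17.2°):
cos H₀ = −tan(-17.2°) tan(-44.400°) = -0.3031, H₀ = 1.8788 rad.
Bracket: H₀ sin φ sin δ + cos φ cos δ sin H₀ = 1.8788×-0.29571×-0.69966 + 0.95528×0.71447×0.95295 = 0.388717 + 0.650406 = 1.039123.
Q̄ = (S₀/π) × [bracket] = (1917/π) × 1.039123 = 634.07 W/m².
— Configuration B (φ=-17.2°):
cos H₀ = −tan(-17.2°) tan(+4.800°) = 0.0260, H₀ = 1.5448 rad.
Bracket: H₀ sin φ sin δ + cos φ cos δ sin H₀ = 1.5448×-0.29571×0.08368 + 0.95528×0.99649×0.99966 = -0.038226 + 0.951603 = 0.913377.
Q̄ = (S₀/π) × [bracket] = (1917/π) × 0.913377 = 557.34 W/m².
Ratio Q̄_A / Q̄_B = 634.07 / 557.34 = 1.138.

Q̄_A / Q̄_B ≈ 1.14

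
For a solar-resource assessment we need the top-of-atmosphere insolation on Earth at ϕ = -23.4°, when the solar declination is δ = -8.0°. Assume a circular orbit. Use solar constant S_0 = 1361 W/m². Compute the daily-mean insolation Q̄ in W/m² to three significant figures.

Q̄ ≈ 432 W/m²

cos h₀ = −tan(-23.4°) tan(-8.000°) = -0.0608, h₀ = 1.6317 rad.
Bracket: h₀ sin ϕ sin δ + cos ϕ cos δ sin h₀ = 1.6317×-0.39715×-0.13917 + 0.91775×0.99027×0.99815 = 0.090186 + 0.907139 = 0.997325.
Q̄ = (S_0/π) × [bracket] = (1361/π) × 0.997325 = 432.1 W/m².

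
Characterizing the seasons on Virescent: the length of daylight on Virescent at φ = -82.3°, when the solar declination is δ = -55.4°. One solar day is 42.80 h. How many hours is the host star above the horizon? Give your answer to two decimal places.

Sunrise equation: cos H₀ = −tan φ · tan δ = -10.7213 ≤ −1, so the host star never sets (polar day) and H₀ = π.
Daylight = 2H₀/(2π) × 42.80 h = (3.1416/π) × 42.80 = 42.80 h.

42.80 h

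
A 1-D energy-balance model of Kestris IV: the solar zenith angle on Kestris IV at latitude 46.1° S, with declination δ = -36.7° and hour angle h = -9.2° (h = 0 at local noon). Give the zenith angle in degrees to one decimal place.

cos θ_z = sin φ sin δ + cos φ cos δ cos h = 0.430619 + 0.548801 = 0.979420.
θ_z = arccos(0.979420) = 11.6°.

θ_z = 11.6°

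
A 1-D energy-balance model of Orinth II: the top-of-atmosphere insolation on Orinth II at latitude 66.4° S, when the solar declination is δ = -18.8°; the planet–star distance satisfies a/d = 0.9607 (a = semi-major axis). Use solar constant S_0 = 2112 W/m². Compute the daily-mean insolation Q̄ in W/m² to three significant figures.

Q̄ ≈ 599 W/m²

cos h₀ = −tan(-66.4°) tan(-18.800°) = -0.7792, h₀ = 2.4642 rad.
Bracket: h₀ sin ϕ sin δ + cos ϕ cos δ sin h₀ = 2.4642×-0.91636×-0.32227 + 0.40035×0.94665×0.62676 = 0.727716 + 0.237537 = 0.965253.
Inverse-square distance factor (a/d)² = 0.9607² = 0.922944.
Q̄ = (S_0/π) × 0.922944 × [bracket] = (2112/π) × 0.922944 × 0.965253 = 598.9 W/m².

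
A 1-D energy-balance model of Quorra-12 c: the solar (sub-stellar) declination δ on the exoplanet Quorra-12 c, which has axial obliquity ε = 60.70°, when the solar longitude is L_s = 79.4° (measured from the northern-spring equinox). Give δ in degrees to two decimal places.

sin δ = sin ε · sin L_s = sin 60.70° × sin 79.4° = 0.857188.
δ = arcsin(0.857188) = +59.00°.

δ = +59.00°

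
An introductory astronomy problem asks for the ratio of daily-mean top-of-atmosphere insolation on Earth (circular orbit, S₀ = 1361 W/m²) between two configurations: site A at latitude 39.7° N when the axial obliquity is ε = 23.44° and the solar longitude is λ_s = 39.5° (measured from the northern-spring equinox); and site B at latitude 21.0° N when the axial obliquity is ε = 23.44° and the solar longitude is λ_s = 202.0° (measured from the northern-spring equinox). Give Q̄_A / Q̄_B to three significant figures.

— Configuration A (φ=+39.7°):
Solar declination: sin δ = sin ε · sin λ_s = sin 23.44° × sin 39.5° = 0.25302, so δ = +14.657°.
cos H₀ = −tan(+39.7°) tan(+14.657°) = -0.2171, H₀ = 1.7897 rad.
Bracket: H₀ sin φ sin δ + cos φ cos δ sin H₀ = 1.7897×0.63877×0.25302 + 0.76940×0.96746×0.97614 = 0.289254 + 0.726603 = 1.015857.
Q̄ = (S₀/π) × [bracket] = (1361/π) × 1.015857 = 440.09 W/m².
— Configuration B (φ=+21.0°):
Solar declination: sin δ = sin ε · sin λ_s = sin 23.44° × sin 202.0° = -0.14901, so δ = -8.570°.
cos H₀ = −tan(+21.0°) tan(-8.570°) = 0.0578, H₀ = 1.5129 rad.
Bracket: H₀ sin φ sin δ + cos φ cos δ sin H₀ = 1.5129×0.35837×-0.14901 + 0.93358×0.98884×0.99833 = -0.080790 + 0.921620 = 0.840830.
Q̄ = (S₀/π) × [bracket] = (1361/π) × 0.840830 = 364.26 W/m².
Ratio Q̄_A / Q̄_B = 440.09 / 364.26 = 1.208.

Q̄_A / Q̄_B ≈ 1.21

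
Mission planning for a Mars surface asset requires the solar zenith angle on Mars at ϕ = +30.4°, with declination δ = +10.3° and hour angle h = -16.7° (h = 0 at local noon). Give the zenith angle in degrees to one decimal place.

θ_z = 25.4°

cos θ_z = sin ϕ sin δ + cos ϕ cos δ cos h = 0.090480 + 0.812822 = 0.903302.
θ_z = arccos(0.903302) = 25.4°.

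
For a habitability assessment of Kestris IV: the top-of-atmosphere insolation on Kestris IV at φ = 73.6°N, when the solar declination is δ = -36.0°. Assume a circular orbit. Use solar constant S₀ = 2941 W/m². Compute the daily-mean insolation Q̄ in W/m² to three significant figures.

Q̄ ≈ 0.00 W/m²

cos H₀ = −tan(+73.6°) tan(-36.000°) = 2.4686 ≥ 1 ⇒ polar night, H₀ = 0 and Q̄ = 0.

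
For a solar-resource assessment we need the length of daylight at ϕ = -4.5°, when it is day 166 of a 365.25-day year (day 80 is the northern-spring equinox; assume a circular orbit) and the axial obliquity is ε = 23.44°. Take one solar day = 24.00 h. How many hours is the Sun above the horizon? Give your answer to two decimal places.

11.74 h

Solar longitude: L_s = 360° × (166 − 80)/365.25 = 84.764°.
sin δ = sin 23.44° × sin 84.764° = 0.39613, so δ = +23.336°.
cos h₀ = −tan ϕ · tan δ = −tan(-4.5°) × tan(+23.336°) = 0.0340, so h₀ = 1.5368 rad = 88.05°.
Daylight = 2h₀/(2π) × 24.00 h = (1.5368/π) × 24.00 = 11.74 h.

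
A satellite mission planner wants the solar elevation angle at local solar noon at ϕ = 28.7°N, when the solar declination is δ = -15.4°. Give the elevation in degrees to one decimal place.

At local noon the hour angle is zero, so the zenith angle equals |ϕ − δ| = |+28.7° − (-15.400°)| = 44.100°.
Elevation = 90° − 44.100° = 45.9°.

45.9°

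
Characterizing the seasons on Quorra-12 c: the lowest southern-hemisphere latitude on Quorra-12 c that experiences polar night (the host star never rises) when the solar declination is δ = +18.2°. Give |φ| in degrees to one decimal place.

Polar night requires cos H₀ = −tan φ tan δ ≥ 1, i.e. tan φ tan δ ≤ −1.
The boundary is |tan φ| · |tan δ| = 1, so |φ| = 90° − |δ| = 90° − 18.2° = 71.8° in the southern hemisphere.

|φ| = 71.8°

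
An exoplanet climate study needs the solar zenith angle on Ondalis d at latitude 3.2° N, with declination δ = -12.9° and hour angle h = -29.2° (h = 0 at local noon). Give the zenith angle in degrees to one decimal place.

θ_z = 33.2°

cos θ_z = sin ϕ sin δ + cos ϕ cos δ cos h = -0.012462 + 0.849564 = 0.837102.
θ_z = arccos(0.837102) = 33.2°.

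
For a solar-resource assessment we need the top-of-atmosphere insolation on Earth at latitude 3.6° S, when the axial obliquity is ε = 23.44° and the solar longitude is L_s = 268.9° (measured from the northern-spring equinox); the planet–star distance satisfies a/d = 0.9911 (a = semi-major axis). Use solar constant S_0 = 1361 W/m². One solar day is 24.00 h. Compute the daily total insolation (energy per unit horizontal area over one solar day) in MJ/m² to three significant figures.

Solar declination: sin δ = sin ε · sin L_s = sin 23.44° × sin 268.9° = -0.39772, so δ = -23.435°.
cos h₀ = −tan(-3.6°) tan(-23.435°) = -0.0273, h₀ = 1.5981 rad.
Bracket: h₀ sin ϕ sin δ + cos ϕ cos δ sin h₀ = 1.5981×-0.06279×-0.39772 + 0.99803×0.91751×0.99963 = 0.039909 + 0.915364 = 0.955273.
Inverse-square distance factor (a/d)² = 0.9911² = 0.982279.
Q̄ = (S_0/π) × 0.982279 × [bracket] = (1361/π) × 0.982279 × 0.955273 = 406.51 W/m².
Daily total = Q̄ × 24.00 h × 3600 s/h = 406.51 × 24.00 × 3600 / 10⁶ = 35.12 MJ/m².

35.1 MJ/m²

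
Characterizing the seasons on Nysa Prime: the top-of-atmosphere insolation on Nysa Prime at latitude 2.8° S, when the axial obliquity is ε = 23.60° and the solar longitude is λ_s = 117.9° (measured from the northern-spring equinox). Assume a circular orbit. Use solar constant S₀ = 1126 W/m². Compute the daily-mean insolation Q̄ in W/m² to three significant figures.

Q̄ ≈ 325 W/m²

Solar declination: sin δ = sin ε · sin λ_s = sin 23.60° × sin 117.9° = 0.35381, so δ = +20.721°.
cos H₀ = −tan(-2.8°) tan(+20.721°) = 0.0185, H₀ = 1.5523 rad.
Bracket: H₀ sin φ sin δ + cos φ cos δ sin H₀ = 1.5523×-0.04885×0.35381 + 0.99881×0.93532×0.99983 = -0.026829 + 0.934048 = 0.907219.
Q̄ = (S₀/π) × [bracket] = (1126/π) × 0.907219 = 325.2 W/m².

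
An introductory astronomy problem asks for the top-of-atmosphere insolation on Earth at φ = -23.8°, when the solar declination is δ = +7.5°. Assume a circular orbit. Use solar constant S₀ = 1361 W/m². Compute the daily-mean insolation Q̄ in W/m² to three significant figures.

cos H₀ = −tan(-23.8°) tan(+7.500°) = 0.0581, H₀ = 1.5127 rad.
Bracket: H₀ sin φ sin δ + cos φ cos δ sin H₀ = 1.5127×-0.40355×0.13053 + 0.91496×0.99144×0.99831 = -0.079682 + 0.905595 = 0.825913.
Q̄ = (S₀/π) × [bracket] = (1361/π) × 0.825913 = 357.8 W/m².

Q̄ ≈ 358 W/m²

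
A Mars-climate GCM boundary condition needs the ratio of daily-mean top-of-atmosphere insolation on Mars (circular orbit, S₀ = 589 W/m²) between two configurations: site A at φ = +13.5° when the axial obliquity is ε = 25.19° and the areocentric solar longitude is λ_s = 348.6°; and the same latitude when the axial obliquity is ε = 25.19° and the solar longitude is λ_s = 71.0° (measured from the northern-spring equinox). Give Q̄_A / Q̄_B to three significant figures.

Q̄_A / Q̄_B ≈ 0.900

— Configuration A (φ=+13.5°):
sin δ = sin 25.19° × sin 348.6° = -0.08413, so δ = -4.826°.
cos H₀ = −tan(+13.5°) tan(-4.826°) = 0.0203, H₀ = 1.5505 rad.
Bracket: H₀ sin φ sin δ + cos φ cos δ sin H₀ = 1.5505×0.23345×-0.08413 + 0.97237×0.99646×0.99979 = -0.030452 + 0.968724 = 0.938272.
Q̄ = (S₀/π) × [bracket] = (589/π) × 0.938272 = 175.91 W/m².
— Configuration B (φ=+13.5°):
Solar declination: sin δ = sin ε · sin λ_s = sin 25.19° × sin 71.0° = 0.40243, so δ = +23.730°.
cos H₀ = −tan(+13.5°) tan(+23.730°) = -0.1055, H₀ = 1.6765 rad.
Bracket: H₀ sin φ sin δ + cos φ cos δ sin H₀ = 1.6765×0.23345×0.40243 + 0.97237×0.91545×0.99442 = 0.157503 + 0.885189 = 1.042692.
Q̄ = (S₀/π) × [bracket] = (589/π) × 1.042692 = 195.49 W/m².
Ratio Q̄_A / Q̄_B = 175.91 / 195.49 = 0.8998.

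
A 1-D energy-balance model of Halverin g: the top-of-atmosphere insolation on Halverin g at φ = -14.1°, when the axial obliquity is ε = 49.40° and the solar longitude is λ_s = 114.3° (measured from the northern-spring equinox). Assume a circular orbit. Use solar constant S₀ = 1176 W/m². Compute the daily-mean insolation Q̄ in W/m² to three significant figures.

Solar declination: sin δ = sin ε · sin λ_s = sin 49.40° × sin 114.3° = 0.69200, so δ = +43.789°.
cos H₀ = −tan(-14.1°) tan(+43.789°) = 0.2408, H₀ = 1.3276 rad.
Bracket: H₀ sin φ sin δ + cos φ cos δ sin H₀ = 1.3276×-0.24362×0.69200 + 0.96987×0.72190×0.97058 = -0.223813 + 0.679551 = 0.455738.
Q̄ = (S₀/π) × [bracket] = (1176/π) × 0.455738 = 170.6 W/m².

Q̄ ≈ 171 W/m²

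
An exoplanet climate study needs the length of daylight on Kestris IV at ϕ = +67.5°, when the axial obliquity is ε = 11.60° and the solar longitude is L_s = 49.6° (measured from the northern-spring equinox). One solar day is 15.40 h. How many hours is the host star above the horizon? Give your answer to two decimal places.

Solar declination: sin δ = sin ε · sin L_s = sin 11.60° × sin 49.6° = 0.15313, so δ = +8.808°.
cos h₀ = −tan ϕ · tan δ = −tan(+67.5°) × tan(+8.808°) = -0.3741, so h₀ = 1.9542 rad = 111.97°.
Daylight = 2h₀/(2π) × 15.40 h = (1.9542/π) × 15.40 = 9.58 h.

9.58 h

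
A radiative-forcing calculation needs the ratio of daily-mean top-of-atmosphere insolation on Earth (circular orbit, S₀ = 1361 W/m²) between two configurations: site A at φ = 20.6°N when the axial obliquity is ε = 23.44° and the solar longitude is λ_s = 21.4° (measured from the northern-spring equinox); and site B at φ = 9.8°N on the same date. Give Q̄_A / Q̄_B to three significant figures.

Q̄_A / Q̄_B ≈ 0.994

— Configuration A (φ=+20.6°):
Solar declination: sin δ = sin ε · sin λ_s = sin 23.44° × sin 21.4° = 0.14514, so δ = +8.346°.
cos H₀ = −tan(+20.6°) tan(+8.346°) = -0.0551, H₀ = 1.6260 rad.
Bracket: H₀ sin φ sin δ + cos φ cos δ sin H₀ = 1.6260×0.35184×0.14514 + 0.93606×0.98941×0.99848 = 0.083033 + 0.924739 = 1.007772.
Q̄ = (S₀/π) × [bracket] = (1361/π) × 1.007772 = 436.59 W/m².
— Configuration B (φ=+9.8°):
cos H₀ = −tan(+9.8°) tan(+8.346°) = -0.0253, H₀ = 1.5961 rad.
Bracket: H₀ sin φ sin δ + cos φ cos δ sin H₀ = 1.5961×0.17021×0.14514 + 0.98541×0.98941×0.99968 = 0.039431 + 0.974663 = 1.014094.
Q̄ = (S₀/π) × [bracket] = (1361/π) × 1.014094 = 439.33 W/m².
Ratio Q̄_A / Q̄_B = 436.59 / 439.33 = 0.9938.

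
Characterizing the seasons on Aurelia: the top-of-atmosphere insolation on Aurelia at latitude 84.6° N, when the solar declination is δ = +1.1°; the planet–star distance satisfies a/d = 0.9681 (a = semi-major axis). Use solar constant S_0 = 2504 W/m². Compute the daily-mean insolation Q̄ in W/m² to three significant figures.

cos h₀ = −tan(+84.6°) tan(+1.100°) = -0.2031, h₀ = 1.7753 rad.
Bracket: h₀ sin ϕ sin δ + cos ϕ cos δ sin h₀ = 1.7753×0.99556×0.01920 + 0.09411×0.99982×0.97915 = 0.033934 + 0.092131 = 0.126065.
Inverse-square distance factor (a/d)² = 0.9681² = 0.937218.
Q̄ = (S_0/π) × 0.937218 × [bracket] = (2504/π) × 0.937218 × 0.126065 = 94.17 W/m².

Q̄ ≈ 94.2 W/m²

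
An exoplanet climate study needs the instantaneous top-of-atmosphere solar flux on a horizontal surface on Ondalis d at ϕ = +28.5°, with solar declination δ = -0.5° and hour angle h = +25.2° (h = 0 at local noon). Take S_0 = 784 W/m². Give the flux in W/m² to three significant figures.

cos θ_z = sin ϕ sin δ + cos ϕ cos δ cos h = -0.004164 + 0.795147 = 0.790983.
Flux = S_0 · cos θ_z = 784 × 0.790983 = 620.1 W/m².

620 W/m²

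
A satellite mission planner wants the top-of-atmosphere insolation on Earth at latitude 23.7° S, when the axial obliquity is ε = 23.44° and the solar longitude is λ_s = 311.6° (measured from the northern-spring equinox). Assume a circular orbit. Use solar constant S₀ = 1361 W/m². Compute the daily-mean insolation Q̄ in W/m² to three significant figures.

Solar declination: sin δ = sin ε · sin λ_s = sin 23.44° × sin 311.6° = -0.29747, so δ = -17.305°.
cos H₀ = −tan(-23.7°) tan(-17.305°) = -0.1368, H₀ = 1.7080 rad.
Bracket: H₀ sin φ sin δ + cos φ cos δ sin H₀ = 1.7080×-0.40195×-0.29747 + 0.91566×0.95473×0.99060 = 0.204222 + 0.865991 = 1.070213.
Q̄ = (S₀/π) × [bracket] = (1361/π) × 1.070213 = 463.6 W/m².

Q̄ ≈ 464 W/m²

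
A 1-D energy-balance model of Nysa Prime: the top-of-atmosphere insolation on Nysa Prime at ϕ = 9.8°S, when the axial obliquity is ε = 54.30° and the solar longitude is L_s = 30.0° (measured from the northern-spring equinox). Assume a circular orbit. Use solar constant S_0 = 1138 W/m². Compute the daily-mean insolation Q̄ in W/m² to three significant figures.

Q̄ ≈ 288 W/m²

Solar declination: sin δ = sin ε · sin L_s = sin 54.30° × sin 30.0° = 0.40604, so δ = +23.956°.
cos h₀ = −tan(-9.8°) tan(+23.956°) = 0.0767, h₀ = 1.4940 rad.
Bracket: h₀ sin ϕ sin δ + cos ϕ cos δ sin h₀ = 1.4940×-0.17021×0.40604 + 0.98541×0.91385×0.99705 = -0.103253 + 0.897860 = 0.794607.
Q̄ = (S_0/π) × [bracket] = (1138/π) × 0.794607 = 287.8 W/m².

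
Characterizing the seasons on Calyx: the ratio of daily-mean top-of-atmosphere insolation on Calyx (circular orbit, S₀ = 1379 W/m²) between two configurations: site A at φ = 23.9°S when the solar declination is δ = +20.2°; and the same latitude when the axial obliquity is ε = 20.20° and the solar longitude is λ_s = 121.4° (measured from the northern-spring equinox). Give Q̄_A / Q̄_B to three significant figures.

Q̄_A / Q̄_B ≈ 0.936

— Configuration A (φ=-23.9°):
cos H₀ = −tan(-23.9°) tan(+20.200°) = 0.1630, H₀ = 1.4070 rad.
Bracket: H₀ sin φ sin δ + cos φ cos δ sin H₀ = 1.4070×-0.40514×0.34530 + 0.91425×0.93849×0.98662 = -0.196832 + 0.846534 = 0.649702.
Q̄ = (S₀/π) × [bracket] = (1379/π) × 0.649702 = 285.19 W/m².
— Configuration B (φ=-23.9°):
Solar declination: sin δ = sin ε · sin λ_s = sin 20.20° × sin 121.4° = 0.29473, so δ = +17.141°.
cos H₀ = −tan(-23.9°) tan(+17.141°) = 0.1367, H₀ = 1.4337 rad.
Bracket: H₀ sin φ sin δ + cos φ cos δ sin H₀ = 1.4337×-0.40514×0.29473 + 0.91425×0.95558×0.99062 = -0.171194 + 0.865444 = 0.694250.
Q̄ = (S₀/π) × [bracket] = (1379/π) × 0.694250 = 304.74 W/m².
Ratio Q̄_A / Q̄_B = 285.19 / 304.74 = 0.9358.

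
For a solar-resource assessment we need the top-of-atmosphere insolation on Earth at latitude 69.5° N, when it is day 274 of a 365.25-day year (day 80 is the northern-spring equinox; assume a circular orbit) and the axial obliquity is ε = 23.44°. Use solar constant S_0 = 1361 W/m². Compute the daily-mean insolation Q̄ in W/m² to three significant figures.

Q̄ ≈ 105 W/m²

Solar longitude: L_s = 360° × (274 − 80)/365.25 = 191.211°.
sin δ = sin 23.44° × sin 191.211° = -0.07734, so δ = -4.436°.
cos h₀ = −tan(+69.5°) tan(-4.436°) = 0.2075, h₀ = 1.3618 rad.
Bracket: h₀ sin ϕ sin δ + cos ϕ cos δ sin h₀ = 1.3618×0.93667×-0.07734 + 0.35021×0.99700×0.97824 = -0.098652 + 0.341562 = 0.242910.
Q̄ = (S_0/π) × [bracket] = (1361/π) × 0.242910 = 105.2 W/m².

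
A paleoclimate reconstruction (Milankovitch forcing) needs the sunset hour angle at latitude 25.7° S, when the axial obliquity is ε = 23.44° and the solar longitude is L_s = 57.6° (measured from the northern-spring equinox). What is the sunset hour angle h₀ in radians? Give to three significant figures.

Solar declination: sin δ = sin ε · sin L_s = sin 23.44° × sin 57.6° = 0.33586, so δ = +19.625°.
cos h₀ = −tan ϕ · tan δ = −tan(-25.7°) × tan(+19.625°) = 0.1716, so h₀ = 1.3983 rad = 80.12°.

h₀ = 1.40 rad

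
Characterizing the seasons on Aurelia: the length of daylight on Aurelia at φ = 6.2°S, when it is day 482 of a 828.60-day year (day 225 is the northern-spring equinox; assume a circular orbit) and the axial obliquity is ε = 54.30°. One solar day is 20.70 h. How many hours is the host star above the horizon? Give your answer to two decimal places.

9.52 h

Solar longitude: λ_s = 360° × (482 − 225)/828.60 = 111.658°.
sin δ = sin 54.30° × sin 111.658° = 0.75475, so δ = +49.004°.
cos H₀ = −tan φ · tan δ = −tan(-6.2°) × tan(+49.004°) = 0.1250, so H₀ = 1.4455 rad = 82.82°.
Daylight = 2H₀/(2π) × 20.70 h = (1.4455/π) × 20.70 = 9.52 h.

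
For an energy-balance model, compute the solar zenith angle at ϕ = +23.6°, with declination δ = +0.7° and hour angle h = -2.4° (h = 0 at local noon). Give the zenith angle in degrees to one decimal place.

θ_z = 23.0°

cos θ_z = sin ϕ sin δ + cos ϕ cos δ cos h = 0.004891 + 0.915491 = 0.920382.
θ_z = arccos(0.920382) = 23.0°.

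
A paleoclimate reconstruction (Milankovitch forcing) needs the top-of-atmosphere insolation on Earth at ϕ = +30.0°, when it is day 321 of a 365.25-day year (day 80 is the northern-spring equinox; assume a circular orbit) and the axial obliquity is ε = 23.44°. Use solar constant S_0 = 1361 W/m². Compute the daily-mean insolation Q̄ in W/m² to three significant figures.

Solar longitude: L_s = 360° × (321 − 80)/365.25 = 237.536°.
sin δ = sin 23.44° × sin 237.536° = -0.33563, so δ = -19.611°.
cos h₀ = −tan(+30.0°) tan(-19.611°) = 0.2057, h₀ = 1.3636 rad.
Bracket: h₀ sin ϕ sin δ + cos ϕ cos δ sin h₀ = 1.3636×0.50000×-0.33563 + 0.86603×0.94200×0.97861 = -0.228833 + 0.798350 = 0.569517.
Q̄ = (S_0/π) × [bracket] = (1361/π) × 0.569517 = 246.7 W/m².

Q̄ ≈ 247 W/m²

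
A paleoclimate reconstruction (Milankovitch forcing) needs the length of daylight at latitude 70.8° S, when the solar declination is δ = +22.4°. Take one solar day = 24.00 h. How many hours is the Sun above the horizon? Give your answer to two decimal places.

cos H₀ = −tan φ · tan δ = 1.1836 ≥ 1, so the Sun never rises (polar night) and H₀ = 0.
Daylight = 2H₀/(2π) × 24.00 h = (0.0000/π) × 24.00 = 0.00 h.

0.00 h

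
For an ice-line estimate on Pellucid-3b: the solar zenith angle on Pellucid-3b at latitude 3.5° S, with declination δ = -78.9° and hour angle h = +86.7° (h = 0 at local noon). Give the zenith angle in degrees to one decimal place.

θ_z = 85.9°

cos θ_z = sin ϕ sin δ + cos ϕ cos δ cos h = 0.059906 + 0.011062 = 0.070968.
θ_z = arccos(0.070968) = 85.9°.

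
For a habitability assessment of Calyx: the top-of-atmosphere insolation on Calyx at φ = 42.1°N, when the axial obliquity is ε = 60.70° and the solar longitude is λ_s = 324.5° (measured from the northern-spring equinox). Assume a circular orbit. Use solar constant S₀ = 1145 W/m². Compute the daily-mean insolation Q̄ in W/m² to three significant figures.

Solar declination: sin δ = sin ε · sin λ_s = sin 60.70° × sin 324.5° = -0.50641, so δ = -30.425°.
cos H₀ = −tan(+42.1°) tan(-30.425°) = 0.5307, H₀ = 1.0114 rad.
Bracket: H₀ sin φ sin δ + cos φ cos δ sin H₀ = 1.0114×0.67043×-0.50641 + 0.74198×0.86229×0.84759 = -0.343383 + 0.542290 = 0.198907.
Q̄ = (S₀/π) × [bracket] = (1145/π) × 0.198907 = 72.49 W/m².

Q̄ ≈ 72.5 W/m²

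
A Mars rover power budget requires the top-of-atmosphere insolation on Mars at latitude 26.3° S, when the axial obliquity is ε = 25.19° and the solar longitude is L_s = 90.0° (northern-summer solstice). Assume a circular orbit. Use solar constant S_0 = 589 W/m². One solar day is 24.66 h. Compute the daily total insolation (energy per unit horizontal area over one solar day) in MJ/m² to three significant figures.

8.94 MJ/m²

Solar declination: sin δ = sin ε · sin L_s = sin 25.19° × sin 90.0° = 0.42562, so δ = +25.190°.
cos h₀ = −tan(-26.3°) tan(+25.190°) = 0.2325, h₀ = 1.3362 rad.
Bracket: h₀ sin ϕ sin δ + cos ϕ cos δ sin h₀ = 1.3362×-0.44307×0.42562 + 0.89649×0.90490×0.97261 = -0.251980 + 0.789014 = 0.537034.
Q̄ = (S_0/π) × [bracket] = (589/π) × 0.537034 = 100.69 W/m².
Daily total = Q̄ × 24.66 h × 3600 s/h = 100.69 × 24.66 × 3600 / 10⁶ = 8.939 MJ/m².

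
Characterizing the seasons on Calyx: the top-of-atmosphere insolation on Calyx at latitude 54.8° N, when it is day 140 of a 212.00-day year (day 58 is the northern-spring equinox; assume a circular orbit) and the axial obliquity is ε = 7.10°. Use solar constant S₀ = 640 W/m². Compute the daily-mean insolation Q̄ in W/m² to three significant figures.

Solar longitude: λ_s = 360° × (140 − 58)/212.00 = 139.245°.
sin δ = sin 7.10° × sin 139.245° = 0.08069, so δ = +4.628°.
cos H₀ = −tan(+54.8°) tan(+4.628°) = -0.1148, H₀ = 1.6858 rad.
Bracket: H₀ sin φ sin δ + cos φ cos δ sin H₀ = 1.6858×0.81714×0.08069 + 0.57643×0.99674×0.99339 = 0.111153 + 0.570753 = 0.681906.
Q̄ = (S₀/π) × [bracket] = (640/π) × 0.681906 = 138.9 W/m².

Q̄ ≈ 139 W/m²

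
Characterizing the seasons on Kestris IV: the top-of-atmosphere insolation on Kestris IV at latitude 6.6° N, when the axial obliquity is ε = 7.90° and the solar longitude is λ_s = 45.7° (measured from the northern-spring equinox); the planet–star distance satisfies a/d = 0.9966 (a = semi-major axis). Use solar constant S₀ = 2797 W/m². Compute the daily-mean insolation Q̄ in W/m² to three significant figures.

Solar declination: sin δ = sin ε · sin λ_s = sin 7.90° × sin 45.7° = 0.09837, so δ = +5.645°.
cos H₀ = −tan(+6.6°) tan(+5.645°) = -0.0114, H₀ = 1.5822 rad.
Bracket: H₀ sin φ sin δ + cos φ cos δ sin H₀ = 1.5822×0.11494×0.09837 + 0.99337×0.99515×0.99993 = 0.017889 + 0.988483 = 1.006372.
Inverse-square distance factor (a/d)² = 0.9966² = 0.993212.
Q̄ = (S₀/π) × 0.993212 × [bracket] = (2797/π) × 0.993212 × 1.006372 = 889.9 W/m².

Q̄ ≈ 890 W/m²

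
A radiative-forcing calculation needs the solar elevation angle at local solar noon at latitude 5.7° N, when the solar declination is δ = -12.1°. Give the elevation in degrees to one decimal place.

72.2°

At local noon the hour angle is zero, so the zenith angle equals |φ − δ| = |+5.7° − (-12.100°)| = 17.800°.
Elevation = 90° − 17.800° = 72.2°.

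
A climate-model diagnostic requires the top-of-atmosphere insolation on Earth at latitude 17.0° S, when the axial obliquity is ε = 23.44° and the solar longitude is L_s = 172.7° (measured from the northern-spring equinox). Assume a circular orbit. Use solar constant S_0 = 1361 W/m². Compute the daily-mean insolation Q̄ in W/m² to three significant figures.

Q̄ ≈ 404 W/m²

Solar declination: sin δ = sin ε · sin L_s = sin 23.44° × sin 172.7° = 0.05054, so δ = +2.897°.
cos h₀ = −tan(-17.0°) tan(+2.897°) = 0.0155, h₀ = 1.5553 rad.
Bracket: h₀ sin ϕ sin δ + cos ϕ cos δ sin h₀ = 1.5553×-0.29237×0.05054 + 0.95630×0.99872×0.99988 = -0.022982 + 0.954961 = 0.931979.
Q̄ = (S_0/π) × [bracket] = (1361/π) × 0.931979 = 403.8 W/m².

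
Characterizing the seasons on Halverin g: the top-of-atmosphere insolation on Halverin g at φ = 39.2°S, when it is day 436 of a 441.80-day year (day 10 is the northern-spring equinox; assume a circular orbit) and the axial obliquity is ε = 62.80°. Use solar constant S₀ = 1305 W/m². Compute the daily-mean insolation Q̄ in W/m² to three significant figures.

Solar longitude: λ_s = 360° × (436 − 10)/441.80 = 347.125°.
sin δ = sin 62.80° × sin 347.125° = -0.19818, so δ = -11.430°.
cos H₀ = −tan(-39.2°) tan(-11.430°) = -0.1649, H₀ = 1.7365 rad.
Bracket: H₀ sin φ sin δ + cos φ cos δ sin H₀ = 1.7365×-0.63203×-0.19818 + 0.77494×0.98017×0.98631 = 0.217507 + 0.749174 = 0.966681.
Q̄ = (S₀/π) × [bracket] = (1305/π) × 0.966681 = 401.6 W/m².

Q̄ ≈ 402 W/m²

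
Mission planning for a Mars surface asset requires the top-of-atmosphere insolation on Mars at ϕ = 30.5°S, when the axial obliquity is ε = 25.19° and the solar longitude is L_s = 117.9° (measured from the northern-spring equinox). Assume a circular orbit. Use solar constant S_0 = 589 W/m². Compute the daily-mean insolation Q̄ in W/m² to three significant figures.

Q̄ ≈ 97.8 W/m²

Solar declination: sin δ = sin ε · sin L_s = sin 25.19° × sin 117.9° = 0.37615, so δ = +22.095°.
cos h₀ = −tan(-30.5°) tan(+22.095°) = 0.2391, h₀ = 1.3293 rad.
Bracket: h₀ sin ϕ sin δ + cos ϕ cos δ sin h₀ = 1.3293×-0.50754×0.37615 + 0.86163×0.92656×0.97099 = -0.253778 + 0.775192 = 0.521414.
Q̄ = (S_0/π) × [bracket] = (589/π) × 0.521414 = 97.76 W/m².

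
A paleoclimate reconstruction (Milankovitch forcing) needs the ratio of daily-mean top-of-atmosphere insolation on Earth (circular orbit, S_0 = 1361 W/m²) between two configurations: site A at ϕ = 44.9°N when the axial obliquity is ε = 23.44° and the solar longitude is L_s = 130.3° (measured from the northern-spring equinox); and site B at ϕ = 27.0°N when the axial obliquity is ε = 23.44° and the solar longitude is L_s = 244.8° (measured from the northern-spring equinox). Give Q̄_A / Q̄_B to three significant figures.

— Configuration A (ϕ=+44.9°):
Solar declination: sin δ = sin ε · sin L_s = sin 23.44° × sin 130.3° = 0.30338, so δ = +17.661°.
cos h₀ = −tan(+44.9°) tan(+17.661°) = -0.3173, h₀ = 1.8937 rad.
Bracket: h₀ sin ϕ sin δ + cos ϕ cos δ sin h₀ = 1.8937×0.70587×0.30338 + 0.70834×0.95287×0.94833 = 0.405530 + 0.640081 = 1.045611.
Q̄ = (S_0/π) × [bracket] = (1361/π) × 1.045611 = 452.98 W/m².
— Configuration B (ϕ=+27.0°):
Solar declination: sin δ = sin ε · sin L_s = sin 23.44° × sin 244.8° = -0.35993, so δ = -21.096°.
cos h₀ = −tan(+27.0°) tan(-21.096°) = 0.1966, h₀ = 1.3729 rad.
Bracket: h₀ sin ϕ sin δ + cos ϕ cos δ sin h₀ = 1.3729×0.45399×-0.35993 + 0.89101×0.93298×0.98049 = -0.224338 + 0.815076 = 0.590738.
Q̄ = (S_0/π) × [bracket] = (1361/π) × 0.590738 = 255.92 W/m².
Ratio Q̄_A / Q̄_B = 452.98 / 255.92 = 1.770.

Q̄_A / Q̄_B ≈ 1.77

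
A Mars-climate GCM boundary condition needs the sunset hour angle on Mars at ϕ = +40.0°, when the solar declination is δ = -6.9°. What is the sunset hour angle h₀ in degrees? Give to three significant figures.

h₀ = 84.2°

cos h₀ = −tan ϕ · tan δ = −tan(+40.0°) × tan(-6.900°) = 0.1015, so h₀ = 1.4691 rad = 84.17°.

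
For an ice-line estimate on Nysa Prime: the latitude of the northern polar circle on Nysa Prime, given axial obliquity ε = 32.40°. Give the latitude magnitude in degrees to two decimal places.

The polar circle is the lowest latitude that experiences at least one full rotation of continuous daylight at the northern-summer solstice; it lies at |ϕ| = 90° − ε = 90° − 32.40° = 57.60°.

57.60°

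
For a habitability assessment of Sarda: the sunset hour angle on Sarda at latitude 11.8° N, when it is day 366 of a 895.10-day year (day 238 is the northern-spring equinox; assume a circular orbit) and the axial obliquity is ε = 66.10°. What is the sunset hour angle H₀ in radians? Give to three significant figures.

Solar longitude: λ_s = 360° × (366 − 238)/895.10 = 51.480°.
sin δ = sin 66.10° × sin 51.480° = 0.71531, so δ = +45.668°.
cos H₀ = −tan φ · tan δ = −tan(+11.8°) × tan(+45.668°) = -0.2138, so H₀ = 1.7863 rad = 102.35°.

H₀ = 1.79 rad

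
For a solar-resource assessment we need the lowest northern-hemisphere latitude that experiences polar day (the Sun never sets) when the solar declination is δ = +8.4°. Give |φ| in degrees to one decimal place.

|φ| = 81.6°

Polar day requires cos H₀ = −tan φ tan δ ≤ −1, i.e. tan φ tan δ ≥ 1.
The boundary is |tan φ| · |tan δ| = 1, so |φ| = 90° − |δ| = 90° − 8.4° = 81.6° in the northern hemisphere.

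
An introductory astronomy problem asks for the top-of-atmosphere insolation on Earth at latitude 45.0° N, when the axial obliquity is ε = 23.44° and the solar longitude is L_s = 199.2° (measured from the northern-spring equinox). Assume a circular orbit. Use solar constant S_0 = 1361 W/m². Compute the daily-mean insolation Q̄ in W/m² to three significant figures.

Solar declination: sin δ = sin ε · sin L_s = sin 23.44° × sin 199.2° = -0.13082, so δ = -7.517°.
cos h₀ = −tan(+45.0°) tan(-7.517°) = 0.1320, h₀ = 1.4385 rad.
Bracket: h₀ sin ϕ sin δ + cos ϕ cos δ sin h₀ = 1.4385×0.70711×-0.13082 + 0.70711×0.99141×0.99126 = -0.133067 + 0.694909 = 0.561842.
Q̄ = (S_0/π) × [bracket] = (1361/π) × 0.561842 = 243.4 W/m².

Q̄ ≈ 243 W/m²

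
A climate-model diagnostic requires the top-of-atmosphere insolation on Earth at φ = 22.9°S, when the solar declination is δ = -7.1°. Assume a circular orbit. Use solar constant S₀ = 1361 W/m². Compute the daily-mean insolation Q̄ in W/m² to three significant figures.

cos H₀ = −tan(-22.9°) tan(-7.100°) = -0.0526, H₀ = 1.6234 rad.
Bracket: H₀ sin φ sin δ + cos φ cos δ sin H₀ = 1.6234×-0.38912×-0.12360 + 0.92119×0.99233×0.99861 = 0.078078 + 0.912854 = 0.990932.
Q̄ = (S₀/π) × [bracket] = (1361/π) × 0.990932 = 429.3 W/m².

Q̄ ≈ 429 W/m²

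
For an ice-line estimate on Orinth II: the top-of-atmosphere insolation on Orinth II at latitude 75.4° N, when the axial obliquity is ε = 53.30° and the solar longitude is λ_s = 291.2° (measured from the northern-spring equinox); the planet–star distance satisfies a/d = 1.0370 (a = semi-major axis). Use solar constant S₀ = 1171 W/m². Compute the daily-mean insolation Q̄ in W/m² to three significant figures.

Q̄ ≈ 0.00 W/m²

Solar declination: sin δ = sin ε · sin λ_s = sin 53.30° × sin 291.2° = -0.74751, so δ = -48.376°.
cos H₀ = −tan(+75.4°) tan(-48.376°) = 4.3203 ≥ 1 ⇒ polar night, H₀ = 0 and Q̄ = 0.
Inverse-square distance factor (a/d)² = 1.0370² = 1.075369.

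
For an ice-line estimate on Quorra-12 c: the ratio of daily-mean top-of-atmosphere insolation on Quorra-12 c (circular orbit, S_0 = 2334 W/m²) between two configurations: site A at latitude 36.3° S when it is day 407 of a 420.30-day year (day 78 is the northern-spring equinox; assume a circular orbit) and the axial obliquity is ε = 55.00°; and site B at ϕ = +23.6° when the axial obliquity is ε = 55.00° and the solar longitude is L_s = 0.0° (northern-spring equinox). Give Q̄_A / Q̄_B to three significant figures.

Q̄_A / Q̄_B ≈ 1.63

— Configuration A (ϕ=-36.3°):
Solar longitude: L_s = 360° × (407 − 78)/420.30 = 281.799°.
sin δ = sin 55.00° × sin 281.799° = -0.80184, so δ = -53.307°.
cos h₀ = −tan(-36.3°) tan(-53.307°) = -0.9857, h₀ = 2.9725 rad.
Bracket: h₀ sin ϕ sin δ + cos ϕ cos δ sin h₀ = 2.9725×-0.59201×-0.80184 + 0.80593×0.59753×0.16825 = 1.411038 + 0.081024 = 1.492062.
Q̄ = (S_0/π) × [bracket] = (2334/π) × 1.492062 = 1108.5 W/m².
— Configuration B (ϕ=+23.6°):
Solar declination: sin δ = sin ε · sin L_s = sin 55.00° × sin 0.0° = 0.00000, so δ = +0.000°.
cos h₀ = −tan(+23.6°) tan(+0.000°) = -0.0000, h₀ = 1.5708 rad.
Bracket: h₀ sin ϕ sin δ + cos ϕ cos δ sin h₀ = 1.5708×0.40035×0.00000 + 0.91636×1.00000×1.00000 = 0.000000 + 0.916360 = 0.916360.
Q̄ = (S_0/π) × [bracket] = (2334/π) × 0.916360 = 680.80 W/m².
Ratio Q̄_A / Q̄_B = 1108.5 / 680.80 = 1.628.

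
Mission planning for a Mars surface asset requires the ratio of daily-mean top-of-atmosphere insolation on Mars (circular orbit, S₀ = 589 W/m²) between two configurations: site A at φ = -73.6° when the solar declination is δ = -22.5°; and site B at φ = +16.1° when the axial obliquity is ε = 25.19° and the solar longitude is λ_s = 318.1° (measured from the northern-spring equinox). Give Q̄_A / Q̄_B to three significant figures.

Q̄_A / Q̄_B ≈ 1.44

— Configuration A (φ=-73.6°):
cos H₀ = −tan(-73.6°) tan(-22.500°) = -1.4074 ≤ −1 ⇒ polar day, H₀ = π.
Bracket: H₀ sin φ sin δ + cos φ cos δ sin H₀ = 3.1416×-0.95931×-0.38268 + 0.28234×0.92388×0.00000 = 1.153309 + 0.000000 = 1.153309.
Q̄ = (S₀/π) × [bracket] = (589/π) × 1.153309 = 216.23 W/m².
— Configuration B (φ=+16.1°):
Solar declination: sin δ = sin ε · sin λ_s = sin 25.19° × sin 318.1° = -0.28424, so δ = -16.514°.
cos H₀ = −tan(+16.1°) tan(-16.514°) = 0.0856, H₀ = 1.4851 rad.
Bracket: H₀ sin φ sin δ + cos φ cos δ sin H₀ = 1.4851×0.27731×-0.28424 + 0.96078×0.95875×0.99633 = -0.117059 + 0.917767 = 0.800708.
Q̄ = (S₀/π) × [bracket] = (589/π) × 0.800708 = 150.12 W/m².
Ratio Q̄_A / Q̄_B = 216.23 / 150.12 = 1.440.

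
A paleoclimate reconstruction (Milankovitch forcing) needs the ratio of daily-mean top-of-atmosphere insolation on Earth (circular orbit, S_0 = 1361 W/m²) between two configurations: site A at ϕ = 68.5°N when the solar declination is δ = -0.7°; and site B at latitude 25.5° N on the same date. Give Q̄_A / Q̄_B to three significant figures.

Q̄_A / Q̄_B ≈ 0.390

— Configuration A (ϕ=+68.5°):
cos h₀ = −tan(+68.5°) tan(-0.700°) = 0.0310, h₀ = 1.5398 rad.
Bracket: h₀ sin ϕ sin δ + cos ϕ cos δ sin h₀ = 1.5398×0.93042×-0.01222 + 0.36650×0.99993×0.99952 = -0.017507 + 0.366298 = 0.348791.
Q̄ = (S_0/π) × [bracket] = (1361/π) × 0.348791 = 151.10 W/m².
— Configuration B (ϕ=+25.5°):
cos h₀ = −tan(+25.5°) tan(-0.700°) = 0.0058, h₀ = 1.5650 rad.
Bracket: h₀ sin ϕ sin δ + cos ϕ cos δ sin h₀ = 1.5650×0.43051×-0.01222 + 0.90259×0.99993×0.99998 = -0.008233 + 0.902509 = 0.894276.
Q̄ = (S_0/π) × [bracket] = (1361/π) × 0.894276 = 387.42 W/m².
Ratio Q̄_A / Q̄_B = 151.10 / 387.42 = 0.3900.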